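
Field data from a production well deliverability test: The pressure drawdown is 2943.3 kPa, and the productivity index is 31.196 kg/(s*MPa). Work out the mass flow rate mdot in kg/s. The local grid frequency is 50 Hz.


mdot = PI * dP / 1000
mdot = 31.196 * 2943.3 / 1000
mdot = 91.819 kg/s


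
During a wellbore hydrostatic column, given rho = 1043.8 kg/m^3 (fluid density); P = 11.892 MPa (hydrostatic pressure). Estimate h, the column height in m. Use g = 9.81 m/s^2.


h = P * 1e6 / (g * rho)
h = 11.892 * 1e6 / (9.81 * 1043.8)
h = 1161.4 m


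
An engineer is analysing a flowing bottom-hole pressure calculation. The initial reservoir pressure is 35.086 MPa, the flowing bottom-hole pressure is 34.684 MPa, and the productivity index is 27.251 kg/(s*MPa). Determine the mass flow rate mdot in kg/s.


mdot = (P_i - P_wf) * PI
mdot = (35.086 - 34.684) * 27.251
mdot = 10.955 kg/s


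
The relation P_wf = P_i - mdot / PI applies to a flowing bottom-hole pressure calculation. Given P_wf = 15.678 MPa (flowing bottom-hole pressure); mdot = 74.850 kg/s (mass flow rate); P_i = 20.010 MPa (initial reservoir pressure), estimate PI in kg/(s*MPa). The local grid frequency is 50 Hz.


PI = mdot / (P_i - P_wf)
PI = 74.850 / (20.010 - 15.678)
PI = 17.278 kg/(s*MPa)


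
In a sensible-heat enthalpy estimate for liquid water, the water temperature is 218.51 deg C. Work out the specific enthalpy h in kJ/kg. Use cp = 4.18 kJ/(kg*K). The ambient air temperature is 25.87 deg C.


h = cp * T
h = 4.18 * 218.51
h = 913.37 kJ/kg


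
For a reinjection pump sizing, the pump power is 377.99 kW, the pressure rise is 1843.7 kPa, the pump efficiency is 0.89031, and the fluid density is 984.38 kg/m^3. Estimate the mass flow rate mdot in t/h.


mdot = P_pump * rho * eta / dP
mdot = 377.99 * 984.38 * 0.89031 / 1843.7
mdot = 179.6777 kg/s
Convert: 179.6777 kg/s * 3.6 = 646.84 t/h
mdot = 646.84 t/h


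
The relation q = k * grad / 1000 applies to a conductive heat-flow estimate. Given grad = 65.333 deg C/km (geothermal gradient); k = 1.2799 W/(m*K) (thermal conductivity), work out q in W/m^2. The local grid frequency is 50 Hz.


q = k * grad / 1000
q = 1.2799 * 65.333 / 1000
q = 0.083620 W/m^2


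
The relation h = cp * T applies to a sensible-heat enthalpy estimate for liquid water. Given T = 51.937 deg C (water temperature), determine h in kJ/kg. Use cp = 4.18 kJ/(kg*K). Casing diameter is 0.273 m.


h = cp * T
h = 4.18 * 51.937
h = 217.10 kJ/kg


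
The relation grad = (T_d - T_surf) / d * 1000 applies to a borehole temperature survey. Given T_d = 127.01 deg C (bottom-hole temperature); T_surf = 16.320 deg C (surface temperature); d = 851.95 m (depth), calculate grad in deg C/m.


grad = (T_d - T_surf) / d * 1000
grad = (127.01 - 16.320) / 851.95 * 1000
grad = 129.9255 deg C/km
Convert: 129.9255 deg C/km * 0.001 = 0.12993 deg C/m
grad = 0.12993 deg C/m


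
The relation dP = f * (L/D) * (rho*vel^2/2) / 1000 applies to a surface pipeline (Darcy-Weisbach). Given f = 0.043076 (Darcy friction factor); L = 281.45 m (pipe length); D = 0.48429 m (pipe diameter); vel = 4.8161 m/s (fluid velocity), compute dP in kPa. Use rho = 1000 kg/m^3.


dP = f * (L/D) * (rho*vel^2/2) / 1000
dP = 0.043076 * (281.45/0.48429) * (1000*4.8161^2/2) / 1000
dP = 290.33 kPa


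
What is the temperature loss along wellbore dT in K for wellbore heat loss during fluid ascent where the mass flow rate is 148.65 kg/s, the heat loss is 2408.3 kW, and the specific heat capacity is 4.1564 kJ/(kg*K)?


dT = Q_loss / (mdot * cp)
dT = 2408.3 / (148.65 * 4.1564)
dT = 3.8979 K


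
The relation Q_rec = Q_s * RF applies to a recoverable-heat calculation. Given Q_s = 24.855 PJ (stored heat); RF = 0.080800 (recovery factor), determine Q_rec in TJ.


Q_rec = Q_s * RF
Q_rec = 24.855 * 0.080800
Q_rec = 2.008284 PJ
Convert: 2.008284 PJ * 1000.0 = 2008.3 TJ
Q_rec = 2008.3 TJ


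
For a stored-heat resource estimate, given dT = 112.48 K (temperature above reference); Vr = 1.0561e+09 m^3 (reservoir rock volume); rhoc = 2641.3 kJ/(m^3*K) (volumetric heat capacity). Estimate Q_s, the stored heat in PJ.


Q_s = Vr * rhoc * dT / 1e12
Q_s = 1.0561e+09 * 2641.3 * 112.48 / 1e12
Q_s = 313.76 PJ


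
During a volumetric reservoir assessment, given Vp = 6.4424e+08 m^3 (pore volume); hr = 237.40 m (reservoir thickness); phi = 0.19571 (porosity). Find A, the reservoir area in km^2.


A = Vp / (1e6 * hr * phi)
A = 6.4424e+08 / (1e6 * 237.40 * 0.19571)
A = 13.866 km^2


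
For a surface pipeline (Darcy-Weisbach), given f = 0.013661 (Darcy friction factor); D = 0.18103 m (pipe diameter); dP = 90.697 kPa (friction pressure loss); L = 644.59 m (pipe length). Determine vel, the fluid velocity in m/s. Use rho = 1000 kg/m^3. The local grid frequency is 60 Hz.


vel = sqrt(dP*1000*2*D / (f*L*rho))
vel = sqrt(90.697*1000*2*0.18103 / (0.013661*644.59*1000))
vel = 1.9311 m/s


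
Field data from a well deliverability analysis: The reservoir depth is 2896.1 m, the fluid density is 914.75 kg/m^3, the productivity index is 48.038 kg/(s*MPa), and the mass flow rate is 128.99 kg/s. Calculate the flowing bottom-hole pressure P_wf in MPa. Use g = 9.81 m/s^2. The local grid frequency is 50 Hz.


Step 1: P_i = rho*g*h/1e6 = 914.75*9.81*2896.1/1e6 = 25.98873 MPa
Step 2: P_wf = P_i - mdot/PI = 25.98873 - 128.99/48.038 = 23.304 MPa
P_wf = 23.304 MPa


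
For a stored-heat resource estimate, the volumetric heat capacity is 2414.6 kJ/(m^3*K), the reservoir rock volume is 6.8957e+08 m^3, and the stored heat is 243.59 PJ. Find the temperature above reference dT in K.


dT = Q_s * 1e12 / (Vr * rhoc)
dT = 243.59 * 1e12 / (6.8957e+08 * 2414.6)
dT = 146.30 K


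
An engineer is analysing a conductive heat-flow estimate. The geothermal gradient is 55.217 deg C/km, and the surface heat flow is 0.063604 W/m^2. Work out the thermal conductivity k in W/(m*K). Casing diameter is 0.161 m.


k = q * 1000 / grad
k = 0.063604 * 1000 / 55.217
k = 1.1519 W/(m*K)


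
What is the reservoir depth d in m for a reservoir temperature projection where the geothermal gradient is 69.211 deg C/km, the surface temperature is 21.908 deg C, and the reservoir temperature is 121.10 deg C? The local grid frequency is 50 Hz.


d = (T_res - T_surf) / grad * 1000
d = (121.10 - 21.908) / 69.211 * 1000
d = 1433.2 m


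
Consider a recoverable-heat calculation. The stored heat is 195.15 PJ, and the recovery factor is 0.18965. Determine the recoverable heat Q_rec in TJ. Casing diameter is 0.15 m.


Q_rec = Q_s * RF
Q_rec = 195.15 * 0.18965
Q_rec = 37.01020 PJ
Convert: 37.01020 PJ * 1000.0 = 37010 TJ
Q_rec = 37010 TJ


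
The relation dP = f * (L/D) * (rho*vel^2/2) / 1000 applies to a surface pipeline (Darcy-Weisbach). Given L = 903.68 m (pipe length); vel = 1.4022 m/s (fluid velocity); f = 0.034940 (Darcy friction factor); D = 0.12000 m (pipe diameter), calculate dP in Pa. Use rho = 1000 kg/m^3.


dP = f * (L/D) * (rho*vel^2/2) / 1000
dP = 0.034940 * (903.68/0.12000) * (1000*1.4022^2/2) / 1000
dP = 258.6701 kPa
Convert: 258.6701 kPa * 1000.0 = 2.5867e+05 Pa
dP = 2.5867e+05 Pa


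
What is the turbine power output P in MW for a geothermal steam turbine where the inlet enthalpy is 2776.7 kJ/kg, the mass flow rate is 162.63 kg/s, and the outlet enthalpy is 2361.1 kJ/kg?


P = mdot * (h_in - h_out) / 1000
P = 162.63 * (2776.7 - 2361.1) / 1000
P = 67.589 MW


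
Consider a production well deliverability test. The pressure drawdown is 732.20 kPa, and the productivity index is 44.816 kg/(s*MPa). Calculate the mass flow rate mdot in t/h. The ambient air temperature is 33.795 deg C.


mdot = PI * dP / 1000
mdot = 44.816 * 732.20 / 1000
mdot = 32.81428 kg/s
Convert: 32.81428 kg/s * 3.6 = 118.13 t/h
mdot = 118.13 t/h


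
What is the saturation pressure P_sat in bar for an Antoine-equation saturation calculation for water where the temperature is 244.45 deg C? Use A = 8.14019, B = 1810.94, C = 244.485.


P_sat = 10^(A - B/(C + T)) / 760 * 0.101325
P_sat = 10^(8.14019 - 1810.94/(244.485 + 244.45)) / 760 * 0.101325
P_sat = 3.641220 MPa
Convert: 3.641220 MPa * 10.0 = 36.412 bar
P_sat = 36.412 bar


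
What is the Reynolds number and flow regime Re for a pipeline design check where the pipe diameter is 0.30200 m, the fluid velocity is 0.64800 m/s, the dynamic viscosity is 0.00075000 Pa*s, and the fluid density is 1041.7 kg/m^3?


Step 1: Re = rho*vel*D/mu = 1041.7*0.648*0.302/0.00075 = 2.7181e+05
Step 2: Re = 2.7181e+05 > 4000, so flow is turbulent.
Re = 2.7181e+05 (turbulent)


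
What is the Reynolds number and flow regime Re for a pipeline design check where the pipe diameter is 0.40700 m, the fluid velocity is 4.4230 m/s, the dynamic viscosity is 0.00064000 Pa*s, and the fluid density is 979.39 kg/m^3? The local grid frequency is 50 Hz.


Step 1: Re = rho*vel*D/mu = 979.39*4.423*0.407/0.00064 = 2.7548e+06
Step 2: Re = 2.7548e+06 > 4000, so flow is turbulent.
Re = 2.7548e+06 (turbulent)


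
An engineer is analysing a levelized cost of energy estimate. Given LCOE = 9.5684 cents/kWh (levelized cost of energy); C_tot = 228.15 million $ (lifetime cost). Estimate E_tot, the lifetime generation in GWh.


E_tot = C_tot / LCOE * 100
E_tot = 228.15 / 9.5684 * 100
E_tot = 2384.4 GWh


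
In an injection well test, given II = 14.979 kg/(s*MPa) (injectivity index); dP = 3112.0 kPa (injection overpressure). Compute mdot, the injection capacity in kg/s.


mdot = II * dP / 1000
mdot = 14.979 * 3112.0 / 1000
mdot = 46.615 kg/s


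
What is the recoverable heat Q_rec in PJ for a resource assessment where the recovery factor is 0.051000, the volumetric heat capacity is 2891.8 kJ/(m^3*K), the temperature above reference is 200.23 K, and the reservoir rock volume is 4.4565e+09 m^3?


Step 1: Q_s = Vr*rhoc*dT/1e12 = 4.4565e+09*2891.8*200.23/1e12 = 2580.425 PJ
Step 2: Q_rec = Q_s * RF = 2580.425 * 0.051 = 131.60 PJ
Q_rec = 131.60 PJ


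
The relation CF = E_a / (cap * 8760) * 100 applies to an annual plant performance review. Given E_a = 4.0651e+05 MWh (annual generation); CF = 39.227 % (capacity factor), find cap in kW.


cap = E_a / (CF/100 * 8760)
cap = 4.0651e+05 / (39.227/100 * 8760)
cap = 118.2993 MW
Convert: 118.2993 MW * 1000.0 = 1.1830e+05 kW
cap = 1.1830e+05 kW


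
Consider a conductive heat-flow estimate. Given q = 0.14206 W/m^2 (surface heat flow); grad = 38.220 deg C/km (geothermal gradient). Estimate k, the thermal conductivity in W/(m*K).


k = q * 1000 / grad
k = 0.14206 * 1000 / 38.220
k = 3.7169 W/(m*K)


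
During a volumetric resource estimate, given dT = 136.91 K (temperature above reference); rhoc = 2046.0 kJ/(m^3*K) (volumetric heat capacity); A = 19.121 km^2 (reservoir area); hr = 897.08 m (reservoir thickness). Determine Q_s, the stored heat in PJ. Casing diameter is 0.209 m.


Step 1: Vr = A*1e6*hr = 19.121*1e6*897.08 = 1.715307e+10 m^3
Step 2: Q_s = Vr*rhoc*dT/1e12 = 1.715307e+10*2046.0*136.91/1e12 = 4804.9 PJ
Q_s = 4804.9 PJ


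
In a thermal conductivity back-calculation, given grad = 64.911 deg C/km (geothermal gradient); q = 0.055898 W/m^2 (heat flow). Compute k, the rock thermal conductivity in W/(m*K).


k = q / (grad / 1000)
k = 0.055898 / (64.911 / 1000)
k = 0.86115 W/(m*K)


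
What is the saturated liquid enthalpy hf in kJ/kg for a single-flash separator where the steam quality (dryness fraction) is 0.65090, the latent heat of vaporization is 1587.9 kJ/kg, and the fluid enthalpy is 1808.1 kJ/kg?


hf = h - x * hfg
hf = 1808.1 - 0.65090 * 1587.9
hf = 774.54 kJ/kg


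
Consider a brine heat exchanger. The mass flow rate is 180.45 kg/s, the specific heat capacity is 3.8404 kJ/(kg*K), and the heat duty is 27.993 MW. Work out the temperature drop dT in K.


dT = Q * 1000 / (mdot * cp)
dT = 27.993 * 1000 / (180.45 * 3.8404)
dT = 40.394 K


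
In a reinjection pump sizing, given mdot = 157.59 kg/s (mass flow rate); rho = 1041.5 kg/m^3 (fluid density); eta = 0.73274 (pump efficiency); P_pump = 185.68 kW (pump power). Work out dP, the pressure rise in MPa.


dP = P_pump * rho * eta / mdot
dP = 185.68 * 1041.5 * 0.73274 / 157.59
dP = 899.1779 kPa
Convert: 899.1779 kPa * 0.001 = 0.89918 MPa
dP = 0.89918 MPa


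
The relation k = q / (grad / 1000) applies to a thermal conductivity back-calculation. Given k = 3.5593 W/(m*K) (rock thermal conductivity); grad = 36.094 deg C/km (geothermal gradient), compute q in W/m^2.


q = k * grad / 1000
q = 3.5593 * 36.094 / 1000
q = 0.12847 W/m^2


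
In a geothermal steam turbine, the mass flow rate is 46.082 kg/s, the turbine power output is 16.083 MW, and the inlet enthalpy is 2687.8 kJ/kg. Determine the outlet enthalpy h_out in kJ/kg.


h_out = h_in - P * 1000 / mdot
h_out = 2687.8 - 16.083 * 1000 / 46.082
h_out = 2338.8 kJ/kg


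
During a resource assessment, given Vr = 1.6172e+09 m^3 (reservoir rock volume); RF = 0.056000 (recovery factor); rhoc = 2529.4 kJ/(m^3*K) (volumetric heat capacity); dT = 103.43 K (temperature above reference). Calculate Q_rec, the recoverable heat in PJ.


Step 1: Q_s = Vr*rhoc*dT/1e12 = 1.6172e+09*2529.4*103.43/1e12 = 423.0851 PJ
Step 2: Q_rec = Q_s * RF = 423.0851 * 0.056 = 23.693 PJ
Q_rec = 23.693 PJ


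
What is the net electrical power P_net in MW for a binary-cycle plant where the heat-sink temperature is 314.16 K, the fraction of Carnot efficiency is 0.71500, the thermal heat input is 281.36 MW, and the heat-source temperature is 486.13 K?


Step 1: eta = (1 - Tc/Th)*f = (1 - 314.16/486.13)*0.715 = 0.2529335
Step 2: P_net = eta * Q_in = 0.2529335 * 281.36 = 71.165 MW
P_net = 71.165 MW


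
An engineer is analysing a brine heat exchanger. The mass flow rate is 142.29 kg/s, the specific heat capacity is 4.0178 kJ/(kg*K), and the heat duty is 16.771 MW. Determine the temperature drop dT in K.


dT = Q * 1000 / (mdot * cp)
dT = 16.771 * 1000 / (142.29 * 4.0178)
dT = 29.336 K


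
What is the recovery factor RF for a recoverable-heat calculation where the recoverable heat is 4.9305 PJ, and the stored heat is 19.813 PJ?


RF = Q_rec / Q_s
RF = 4.9305 / 19.813
RF = 0.24885


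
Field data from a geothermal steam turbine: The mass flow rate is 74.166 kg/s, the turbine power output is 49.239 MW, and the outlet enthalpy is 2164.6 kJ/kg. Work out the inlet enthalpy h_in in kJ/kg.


h_in = h_out + P * 1000 / mdot
h_in = 2164.6 + 49.239 * 1000 / 74.166
h_in = 2828.5 kJ/kg


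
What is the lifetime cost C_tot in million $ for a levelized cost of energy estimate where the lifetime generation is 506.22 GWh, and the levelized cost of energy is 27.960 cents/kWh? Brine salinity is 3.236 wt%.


C_tot = LCOE / 100 * E_tot
C_tot = 27.960 / 100 * 506.22
C_tot = 141.54 million $


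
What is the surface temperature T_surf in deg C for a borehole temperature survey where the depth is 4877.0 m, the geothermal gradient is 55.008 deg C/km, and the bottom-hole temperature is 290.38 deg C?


T_surf = T_d - grad * d / 1000
T_surf = 290.38 - 55.008 * 4877.0 / 1000
T_surf = 22.106 deg C


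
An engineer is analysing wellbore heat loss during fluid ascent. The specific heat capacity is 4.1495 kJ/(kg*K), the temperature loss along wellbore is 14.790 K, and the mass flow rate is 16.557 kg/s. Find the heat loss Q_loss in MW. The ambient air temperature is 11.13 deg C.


Q_loss = mdot * cp * dT
Q_loss = 16.557 * 4.1495 * 14.790
Q_loss = 1016.121 kW
Convert: 1016.121 kW * 0.001 = 1.0161 MW
Q_loss = 1.0161 MW


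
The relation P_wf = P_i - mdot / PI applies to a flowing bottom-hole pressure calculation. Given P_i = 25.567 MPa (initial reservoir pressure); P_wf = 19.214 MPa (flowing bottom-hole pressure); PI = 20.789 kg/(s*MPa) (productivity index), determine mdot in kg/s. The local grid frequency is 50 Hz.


mdot = (P_i - P_wf) * PI
mdot = (25.567 - 19.214) * 20.789
mdot = 132.07 kg/s


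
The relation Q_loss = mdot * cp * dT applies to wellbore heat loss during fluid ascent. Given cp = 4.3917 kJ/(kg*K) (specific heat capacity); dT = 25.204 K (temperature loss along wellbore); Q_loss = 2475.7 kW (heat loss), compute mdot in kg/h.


mdot = Q_loss / (cp * dT)
mdot = 2475.7 / (4.3917 * 25.204)
mdot = 22.36639 kg/s
Convert: 22.36639 kg/s * 3600.0 = 80519 kg/h
mdot = 80519 kg/h


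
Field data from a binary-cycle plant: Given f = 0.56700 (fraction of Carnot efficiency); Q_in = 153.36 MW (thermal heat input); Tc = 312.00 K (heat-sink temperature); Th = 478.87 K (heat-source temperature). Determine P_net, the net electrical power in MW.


Step 1: eta = (1 - Tc/Th)*f = (1 - 312.0/478.87)*0.567 = 0.1975803
Step 2: P_net = eta * Q_in = 0.1975803 * 153.36 = 30.301 MW
P_net = 30.301 MW


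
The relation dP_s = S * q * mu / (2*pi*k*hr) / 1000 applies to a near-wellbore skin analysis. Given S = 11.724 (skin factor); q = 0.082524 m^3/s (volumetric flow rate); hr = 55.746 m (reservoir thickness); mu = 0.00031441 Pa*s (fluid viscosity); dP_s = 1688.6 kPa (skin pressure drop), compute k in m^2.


k = S*q*mu / (2*pi*dP_s*1000*hr)
k = 11.724*0.082524*0.00031441 / (2*pi*1688.6*1000*55.746)
k = 5.1432e-13 m^2


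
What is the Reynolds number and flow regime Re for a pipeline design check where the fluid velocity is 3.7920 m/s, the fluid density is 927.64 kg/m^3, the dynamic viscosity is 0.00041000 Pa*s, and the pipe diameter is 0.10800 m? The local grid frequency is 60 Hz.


Step 1: Re = rho*vel*D/mu = 927.64*3.792*0.108/0.00041 = 9.2659e+05
Step 2: Re = 9.2659e+05 > 4000, so flow is turbulent.
Re = 9.2659e+05 (turbulent)


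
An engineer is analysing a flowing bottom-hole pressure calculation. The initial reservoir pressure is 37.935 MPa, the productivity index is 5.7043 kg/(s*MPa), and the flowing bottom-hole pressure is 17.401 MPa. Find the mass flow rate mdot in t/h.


mdot = (P_i - P_wf) * PI
mdot = (37.935 - 17.401) * 5.7043
mdot = 117.1321 kg/s
Convert: 117.1321 kg/s * 3.6 = 421.68 t/h
mdot = 421.68 t/h


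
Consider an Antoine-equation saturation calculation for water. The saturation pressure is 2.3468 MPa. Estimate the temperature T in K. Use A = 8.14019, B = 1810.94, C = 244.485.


T = B / (A - log10(P_sat * 760 / 0.101325)) - C
T = 1810.94 / (8.14019 - log10(2.3468 * 760 / 0.101325)) - 244.485
T = 220.5004 deg C
Convert to K: 220.5004 + 273.15 = 493.65 K
T = 493.65 K


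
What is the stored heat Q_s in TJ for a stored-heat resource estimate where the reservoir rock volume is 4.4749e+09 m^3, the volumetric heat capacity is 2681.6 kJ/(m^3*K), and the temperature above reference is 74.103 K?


Q_s = Vr * rhoc * dT / 1e12
Q_s = 4.4749e+09 * 2681.6 * 74.103 / 1e12
Q_s = 889.2280 PJ
Convert: 889.2280 PJ * 1000.0 = 8.8923e+05 TJ
Q_s = 8.8923e+05 TJ


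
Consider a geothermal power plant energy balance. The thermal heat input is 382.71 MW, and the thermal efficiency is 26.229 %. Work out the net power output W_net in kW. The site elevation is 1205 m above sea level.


W_net = eta / 100 * Q_in
W_net = 26.229 / 100 * 382.71
W_net = 100.3810 MW
Convert: 100.3810 MW * 1000.0 = 1.0038e+05 kW
W_net = 1.0038e+05 kW


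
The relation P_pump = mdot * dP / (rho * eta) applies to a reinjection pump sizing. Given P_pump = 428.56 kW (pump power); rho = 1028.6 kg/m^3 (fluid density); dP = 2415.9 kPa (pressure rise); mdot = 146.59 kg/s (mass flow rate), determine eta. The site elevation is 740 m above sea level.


eta = mdot * dP / (rho * P_pump)
eta = 146.59 * 2415.9 / (1028.6 * 428.56)
eta = 0.80339


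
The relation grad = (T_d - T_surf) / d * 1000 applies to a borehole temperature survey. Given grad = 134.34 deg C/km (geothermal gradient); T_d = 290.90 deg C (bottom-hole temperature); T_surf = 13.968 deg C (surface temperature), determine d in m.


d = (T_d - T_surf) / grad * 1000
d = (290.90 - 13.968) / 134.34 * 1000
d = 2061.4 m


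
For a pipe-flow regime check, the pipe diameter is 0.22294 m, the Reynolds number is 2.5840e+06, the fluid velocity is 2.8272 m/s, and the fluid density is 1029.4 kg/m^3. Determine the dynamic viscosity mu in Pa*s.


mu = rho * vel * D / Re
mu = 1029.4 * 2.8272 * 0.22294 / 2.5840e+06
mu = 0.00025109 Pa*s


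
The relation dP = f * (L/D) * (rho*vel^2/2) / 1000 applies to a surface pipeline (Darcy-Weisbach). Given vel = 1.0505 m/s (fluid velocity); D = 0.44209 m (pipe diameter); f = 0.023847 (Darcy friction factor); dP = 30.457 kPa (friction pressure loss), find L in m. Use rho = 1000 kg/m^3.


L = dP*1000*D / (f*rho*vel^2/2)
L = 30.457*1000*0.44209 / (0.023847*1000*1.0505^2/2)
L = 1023.3 m


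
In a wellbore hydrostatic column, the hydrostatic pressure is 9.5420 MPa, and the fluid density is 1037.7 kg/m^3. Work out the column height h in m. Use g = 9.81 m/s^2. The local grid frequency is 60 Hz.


h = P * 1e6 / (g * rho)
h = 9.5420 * 1e6 / (9.81 * 1037.7)
h = 937.34 m


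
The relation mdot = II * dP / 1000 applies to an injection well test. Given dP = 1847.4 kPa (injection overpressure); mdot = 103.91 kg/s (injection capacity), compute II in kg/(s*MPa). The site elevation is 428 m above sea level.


II = mdot * 1000 / dP
II = 103.91 * 1000 / 1847.4
II = 56.247 kg/(s*MPa)


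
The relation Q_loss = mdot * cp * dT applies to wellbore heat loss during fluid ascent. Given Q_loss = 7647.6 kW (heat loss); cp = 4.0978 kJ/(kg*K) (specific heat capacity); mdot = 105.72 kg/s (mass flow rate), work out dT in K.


dT = Q_loss / (mdot * cp)
dT = 7647.6 / (105.72 * 4.0978)
dT = 17.653 K


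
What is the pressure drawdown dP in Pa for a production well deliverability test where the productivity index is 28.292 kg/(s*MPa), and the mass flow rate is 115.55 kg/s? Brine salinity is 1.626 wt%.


dP = mdot * 1000 / PI
dP = 115.55 * 1000 / 28.292
dP = 4084.193 kPa
Convert: 4084.193 kPa * 1000.0 = 4.0842e+06 Pa
dP = 4.0842e+06 Pa


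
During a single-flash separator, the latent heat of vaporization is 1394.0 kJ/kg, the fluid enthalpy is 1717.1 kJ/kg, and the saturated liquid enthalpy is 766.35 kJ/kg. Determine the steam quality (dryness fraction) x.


x = (h - hf) / hfg
x = (1717.1 - 766.35) / 1394.0
x = 0.68203


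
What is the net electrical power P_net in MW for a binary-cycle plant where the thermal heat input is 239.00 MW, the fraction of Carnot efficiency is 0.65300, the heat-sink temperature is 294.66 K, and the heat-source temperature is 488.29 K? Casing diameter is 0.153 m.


Step 1: eta = (1 - Tc/Th)*f = (1 - 294.66/488.29)*0.653 = 0.2589453
Step 2: P_net = eta * Q_in = 0.2589453 * 239.0 = 61.888 MW
P_net = 61.888 MW


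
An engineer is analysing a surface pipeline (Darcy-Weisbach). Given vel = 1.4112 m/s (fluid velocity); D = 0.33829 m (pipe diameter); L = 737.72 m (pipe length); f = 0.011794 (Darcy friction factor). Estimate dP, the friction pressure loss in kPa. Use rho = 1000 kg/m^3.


dP = f * (L/D) * (rho*vel^2/2) / 1000
dP = 0.011794 * (737.72/0.33829) * (1000*1.4112^2/2) / 1000
dP = 25.610 kPa


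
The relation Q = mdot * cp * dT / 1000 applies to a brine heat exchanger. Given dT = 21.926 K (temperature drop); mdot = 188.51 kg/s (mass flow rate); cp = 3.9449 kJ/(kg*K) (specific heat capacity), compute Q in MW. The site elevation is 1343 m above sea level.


Q = mdot * cp * dT / 1000
Q = 188.51 * 3.9449 * 21.926 / 1000
Q = 16.305 MW


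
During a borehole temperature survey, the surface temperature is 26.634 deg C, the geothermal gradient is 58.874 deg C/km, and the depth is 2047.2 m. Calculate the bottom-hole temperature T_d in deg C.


T_d = T_surf + grad * d / 1000
T_d = 26.634 + 58.874 * 2047.2 / 1000
T_d = 147.16 deg C


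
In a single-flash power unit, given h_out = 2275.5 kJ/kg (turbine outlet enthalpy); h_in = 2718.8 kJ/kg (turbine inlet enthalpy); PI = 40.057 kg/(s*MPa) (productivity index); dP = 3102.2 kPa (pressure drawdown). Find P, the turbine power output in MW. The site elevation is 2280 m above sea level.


Step 1: mdot = PI * dP / 1000 = 40.057 * 3102.2 / 1000 = 124.2648 kg/s
Step 2: P = mdot*(h_in - h_out)/1000 = 124.2648*(2718.8 - 2275.5)/1000 = 55.087 MW
P = 55.087 MW


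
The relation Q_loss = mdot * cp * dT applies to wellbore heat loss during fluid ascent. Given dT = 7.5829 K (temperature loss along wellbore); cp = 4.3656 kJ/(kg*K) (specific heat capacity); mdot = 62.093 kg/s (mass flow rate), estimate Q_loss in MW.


Q_loss = mdot * cp * dT
Q_loss = 62.093 * 4.3656 * 7.5829
Q_loss = 2055.521 kW
Convert: 2055.521 kW * 0.001 = 2.0555 MW
Q_loss = 2.0555 MW


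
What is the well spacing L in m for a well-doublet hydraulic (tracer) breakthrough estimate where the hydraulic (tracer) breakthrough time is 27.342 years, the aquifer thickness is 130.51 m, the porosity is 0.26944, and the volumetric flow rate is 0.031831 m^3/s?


L = sqrt(t_bt*365.25*86400*3*Qv / (pi*hr*phi))
L = sqrt(27.342*365.25*86400*3*0.031831 / (pi*130.51*0.26944))
L = 863.62 m


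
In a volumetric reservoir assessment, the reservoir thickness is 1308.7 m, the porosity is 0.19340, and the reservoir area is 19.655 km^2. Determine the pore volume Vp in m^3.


Vp = A * 1e6 * hr * phi
Vp = 19.655 * 1e6 * 1308.7 * 0.19340
Vp = 4.9747e+09 m^3


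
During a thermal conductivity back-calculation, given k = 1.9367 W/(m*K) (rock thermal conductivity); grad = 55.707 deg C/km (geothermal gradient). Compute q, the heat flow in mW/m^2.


q = k * grad / 1000
q = 1.9367 * 55.707 / 1000
q = 0.1078877 W/m^2
Convert: 0.1078877 W/m^2 * 1000.0 = 107.89 mW/m^2
q = 107.89 mW/m^2


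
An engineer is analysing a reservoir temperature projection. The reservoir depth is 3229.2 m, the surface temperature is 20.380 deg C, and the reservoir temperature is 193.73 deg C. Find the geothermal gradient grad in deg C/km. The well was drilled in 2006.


grad = (T_res - T_surf) / d * 1000
grad = (193.73 - 20.380) / 3229.2 * 1000
grad = 53.682 deg C/km


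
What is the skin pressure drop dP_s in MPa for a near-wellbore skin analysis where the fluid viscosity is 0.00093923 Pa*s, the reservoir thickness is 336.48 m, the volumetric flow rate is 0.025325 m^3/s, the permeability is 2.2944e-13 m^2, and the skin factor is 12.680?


dP_s = S * q * mu / (2*pi*k*hr) / 1000
dP_s = 12.680 * 0.025325 * 0.00093923 / (2*pi*2.2944e-13*336.48) / 1000
dP_s = 621.7738 kPa
Convert: 621.7738 kPa * 0.001 = 0.62177 MPa
dP_s = 0.62177 MPa


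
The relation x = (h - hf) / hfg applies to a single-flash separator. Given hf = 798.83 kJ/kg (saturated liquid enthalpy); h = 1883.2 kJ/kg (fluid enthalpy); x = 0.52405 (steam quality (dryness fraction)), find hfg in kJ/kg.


hfg = (h - hf) / x
hfg = (1883.2 - 798.83) / 0.52405
hfg = 2069.2 kJ/kg


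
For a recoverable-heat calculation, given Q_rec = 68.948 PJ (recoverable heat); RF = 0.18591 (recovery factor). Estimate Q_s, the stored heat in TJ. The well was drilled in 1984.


Q_s = Q_rec / RF
Q_s = 68.948 / 0.18591
Q_s = 370.8676 PJ
Convert: 370.8676 PJ * 1000.0 = 3.7087e+05 TJ
Q_s = 3.7087e+05 TJ


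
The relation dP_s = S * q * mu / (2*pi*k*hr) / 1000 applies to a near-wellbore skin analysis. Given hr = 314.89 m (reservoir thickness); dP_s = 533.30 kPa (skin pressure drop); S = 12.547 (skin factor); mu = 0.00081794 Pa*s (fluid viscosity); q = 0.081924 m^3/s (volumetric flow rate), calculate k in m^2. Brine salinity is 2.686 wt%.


k = S*q*mu / (2*pi*dP_s*1000*hr)
k = 12.547*0.081924*0.00081794 / (2*pi*533.30*1000*314.89)
k = 7.9682e-13 m^2


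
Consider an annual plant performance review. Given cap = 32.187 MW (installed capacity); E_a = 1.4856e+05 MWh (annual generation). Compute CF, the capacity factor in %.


CF = E_a / (cap * 8760) * 100
CF = 1.4856e+05 / (32.187 * 8760) * 100
CF = 52.689 %


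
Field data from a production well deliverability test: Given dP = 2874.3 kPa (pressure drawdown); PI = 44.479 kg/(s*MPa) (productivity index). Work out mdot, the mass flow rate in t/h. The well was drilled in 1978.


mdot = PI * dP / 1000
mdot = 44.479 * 2874.3 / 1000
mdot = 127.8460 kg/s
Convert: 127.8460 kg/s * 3.6 = 460.25 t/h
mdot = 460.25 t/h


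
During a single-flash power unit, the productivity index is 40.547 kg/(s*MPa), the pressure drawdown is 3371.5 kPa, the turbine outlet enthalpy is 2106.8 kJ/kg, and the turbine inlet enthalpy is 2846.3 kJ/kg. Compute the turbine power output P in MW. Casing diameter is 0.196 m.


Step 1: mdot = PI * dP / 1000 = 40.547 * 3371.5 / 1000 = 136.7042 kg/s
Step 2: P = mdot*(h_in - h_out)/1000 = 136.7042*(2846.3 - 2106.8)/1000 = 101.09 MW
P = 101.09 MW


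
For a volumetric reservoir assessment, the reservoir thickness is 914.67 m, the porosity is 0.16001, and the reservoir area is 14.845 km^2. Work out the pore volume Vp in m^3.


Vp = A * 1e6 * hr * phi
Vp = 14.845 * 1e6 * 914.67 * 0.16001
Vp = 2.1727e+09 m^3


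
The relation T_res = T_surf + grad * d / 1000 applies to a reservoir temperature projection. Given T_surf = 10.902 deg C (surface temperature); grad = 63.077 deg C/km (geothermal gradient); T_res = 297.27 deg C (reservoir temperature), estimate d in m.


d = (T_res - T_surf) / grad * 1000
d = (297.27 - 10.902) / 63.077 * 1000
d = 4540.0 m


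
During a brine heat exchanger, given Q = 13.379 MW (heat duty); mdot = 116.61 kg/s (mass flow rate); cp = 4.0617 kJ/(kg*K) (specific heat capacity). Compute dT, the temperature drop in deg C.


dT = Q * 1000 / (mdot * cp)
dT = 13.379 * 1000 / (116.61 * 4.0617)
dT = 28.24750 K
Convert (temperature difference, 1 K = 1 deg C): 28.24750 K = 28.24750 deg C
dT = 28.247 deg C


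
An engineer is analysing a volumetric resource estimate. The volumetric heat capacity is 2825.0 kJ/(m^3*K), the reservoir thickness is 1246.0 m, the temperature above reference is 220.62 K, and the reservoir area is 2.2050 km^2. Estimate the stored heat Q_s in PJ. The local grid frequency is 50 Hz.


Step 1: Vr = A*1e6*hr = 2.205*1e6*1246.0 = 2.747430e+09 m^3
Step 2: Q_s = Vr*rhoc*dT/1e12 = 2.747430e+09*2825.0*220.62/1e12 = 1712.3 PJ
Q_s = 1712.3 PJ


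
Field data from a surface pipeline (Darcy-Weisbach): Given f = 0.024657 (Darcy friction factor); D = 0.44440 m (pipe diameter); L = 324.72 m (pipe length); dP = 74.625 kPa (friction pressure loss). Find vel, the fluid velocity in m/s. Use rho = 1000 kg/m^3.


vel = sqrt(dP*1000*2*D / (f*L*rho))
vel = sqrt(74.625*1000*2*0.44440 / (0.024657*324.72*1000))
vel = 2.8782 m/s


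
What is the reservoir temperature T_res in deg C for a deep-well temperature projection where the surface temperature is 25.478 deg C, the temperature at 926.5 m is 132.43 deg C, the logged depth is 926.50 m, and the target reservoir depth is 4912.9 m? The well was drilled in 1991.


Step 1: grad = (T_d1 - T_surf)/d1 * 1000 = (132.43 - 25.478)/926.5 * 1000 = 115.4366 deg C/km
Step 2: T_res = T_surf + grad*d2/1000 = 25.478 + 115.4366*4912.9/1000 = 592.61 deg C
T_res = 592.61 deg C


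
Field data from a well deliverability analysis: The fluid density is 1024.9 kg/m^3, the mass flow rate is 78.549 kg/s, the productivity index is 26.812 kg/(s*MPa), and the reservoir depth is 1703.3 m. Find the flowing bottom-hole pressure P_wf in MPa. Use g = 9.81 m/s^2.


Step 1: P_i = rho*g*h/1e6 = 1024.9*9.81*1703.3/1e6 = 17.12544 MPa
Step 2: P_wf = P_i - mdot/PI = 17.12544 - 78.549/26.812 = 14.196 MPa
P_wf = 14.196 MPa


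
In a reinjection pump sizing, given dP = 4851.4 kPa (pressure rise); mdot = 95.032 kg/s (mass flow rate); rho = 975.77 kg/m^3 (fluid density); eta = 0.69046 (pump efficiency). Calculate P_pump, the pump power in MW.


P_pump = mdot * dP / (rho * eta)
P_pump = 95.032 * 4851.4 / (975.77 * 0.69046)
P_pump = 684.3070 kW
Convert: 684.3070 kW * 0.001 = 0.68431 MW
P_pump = 0.68431 MW


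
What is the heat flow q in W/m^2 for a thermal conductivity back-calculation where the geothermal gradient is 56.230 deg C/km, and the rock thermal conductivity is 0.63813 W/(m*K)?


q = k * grad / 1000
q = 0.63813 * 56.230 / 1000
q = 0.035882 W/m^2


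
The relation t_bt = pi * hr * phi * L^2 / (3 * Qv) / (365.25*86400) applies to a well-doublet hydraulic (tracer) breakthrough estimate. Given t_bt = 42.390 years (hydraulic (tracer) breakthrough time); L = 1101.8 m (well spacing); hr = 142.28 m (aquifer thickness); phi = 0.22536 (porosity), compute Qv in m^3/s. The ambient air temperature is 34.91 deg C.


Qv = pi*hr*phi*L^2 / (3*t_bt*365.25*86400)
Qv = pi*142.28*0.22536*1101.8^2 / (3*42.390*365.25*86400)
Qv = 0.030471 m^3/s


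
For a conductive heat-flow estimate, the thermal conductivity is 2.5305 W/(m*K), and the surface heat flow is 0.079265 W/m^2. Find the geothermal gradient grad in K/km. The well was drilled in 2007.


grad = q * 1000 / k
grad = 0.079265 * 1000 / 2.5305
grad = 31.32385 deg C/km
Convert: 31.32385 deg C/km * 1.0 = 31.324 K/km
grad = 31.324 K/km


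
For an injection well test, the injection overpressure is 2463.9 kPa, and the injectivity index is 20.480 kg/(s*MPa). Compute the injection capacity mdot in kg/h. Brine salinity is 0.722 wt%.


mdot = II * dP / 1000
mdot = 20.480 * 2463.9 / 1000
mdot = 50.46067 kg/s
Convert: 50.46067 kg/s * 3600.0 = 1.8166e+05 kg/h
mdot = 1.8166e+05 kg/h


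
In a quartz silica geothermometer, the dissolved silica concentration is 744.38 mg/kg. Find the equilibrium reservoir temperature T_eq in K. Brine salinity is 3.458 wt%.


T_eq = 1309 / (5.19 - log10(SiO2)) - 273.15
T_eq = 1309 / (5.19 - log10(744.38)) - 273.15
T_eq = 291.5109 deg C
Convert to K: 291.5109 + 273.15 = 564.66 K
T_eq = 564.66 K


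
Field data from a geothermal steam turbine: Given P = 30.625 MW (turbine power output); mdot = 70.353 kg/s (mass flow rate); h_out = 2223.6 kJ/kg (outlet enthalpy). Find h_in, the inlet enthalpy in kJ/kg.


h_in = h_out + P * 1000 / mdot
h_in = 2223.6 + 30.625 * 1000 / 70.353
h_in = 2658.9 kJ/kg


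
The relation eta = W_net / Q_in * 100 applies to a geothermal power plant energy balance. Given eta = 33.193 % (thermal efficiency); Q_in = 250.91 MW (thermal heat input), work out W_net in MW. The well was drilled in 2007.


W_net = eta / 100 * Q_in
W_net = 33.193 / 100 * 250.91
W_net = 83.285 MW


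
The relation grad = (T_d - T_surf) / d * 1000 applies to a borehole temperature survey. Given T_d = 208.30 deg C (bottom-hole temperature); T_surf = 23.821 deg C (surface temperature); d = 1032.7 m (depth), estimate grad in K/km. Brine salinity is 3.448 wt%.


grad = (T_d - T_surf) / d * 1000
grad = (208.30 - 23.821) / 1032.7 * 1000
grad = 178.6376 deg C/km
Convert: 178.6376 deg C/km * 1.0 = 178.64 K/km
grad = 178.64 K/km


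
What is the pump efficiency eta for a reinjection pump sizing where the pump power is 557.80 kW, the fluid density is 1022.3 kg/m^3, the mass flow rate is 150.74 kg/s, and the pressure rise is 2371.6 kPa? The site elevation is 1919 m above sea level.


eta = mdot * dP / (rho * P_pump)
eta = 150.74 * 2371.6 / (1022.3 * 557.80)
eta = 0.62692


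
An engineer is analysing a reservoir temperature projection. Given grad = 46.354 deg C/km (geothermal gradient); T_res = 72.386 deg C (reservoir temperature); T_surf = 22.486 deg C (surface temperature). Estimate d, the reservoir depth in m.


d = (T_res - T_surf) / grad * 1000
d = (72.386 - 22.486) / 46.354 * 1000
d = 1076.5 m


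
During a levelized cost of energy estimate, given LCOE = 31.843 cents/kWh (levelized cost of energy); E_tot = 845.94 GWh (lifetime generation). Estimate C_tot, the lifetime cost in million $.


C_tot = LCOE / 100 * E_tot
C_tot = 31.843 / 100 * 845.94
C_tot = 269.37 million $


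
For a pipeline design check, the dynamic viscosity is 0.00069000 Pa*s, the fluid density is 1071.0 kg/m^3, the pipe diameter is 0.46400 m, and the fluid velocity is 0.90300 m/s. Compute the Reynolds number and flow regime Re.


Step 1: Re = rho*vel*D/mu = 1071.0*0.903*0.464/0.00069 = 6.5035e+05
Step 2: Re = 6.5035e+05 > 4000, so flow is turbulent.
Re = 6.5035e+05 (turbulent)


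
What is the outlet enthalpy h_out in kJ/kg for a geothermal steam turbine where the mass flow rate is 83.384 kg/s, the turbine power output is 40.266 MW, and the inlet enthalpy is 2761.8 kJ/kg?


h_out = h_in - P * 1000 / mdot
h_out = 2761.8 - 40.266 * 1000 / 83.384
h_out = 2278.9 kJ/kg


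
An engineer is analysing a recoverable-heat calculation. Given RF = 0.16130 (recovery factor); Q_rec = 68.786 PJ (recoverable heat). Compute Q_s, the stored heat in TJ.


Q_s = Q_rec / RF
Q_s = 68.786 / 0.16130
Q_s = 426.4476 PJ
Convert: 426.4476 PJ * 1000.0 = 4.2645e+05 TJ
Q_s = 4.2645e+05 TJ


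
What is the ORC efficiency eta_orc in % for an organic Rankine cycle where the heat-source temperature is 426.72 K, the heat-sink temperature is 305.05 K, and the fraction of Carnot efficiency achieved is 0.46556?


eta_orc = (1 - Tc/Th) * f * 100
eta_orc = (1 - 305.05/426.72) * 0.46556 * 100
eta_orc = 13.274 %


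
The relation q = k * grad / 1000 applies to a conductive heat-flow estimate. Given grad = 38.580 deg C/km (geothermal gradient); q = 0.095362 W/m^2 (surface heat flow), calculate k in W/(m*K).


k = q * 1000 / grad
k = 0.095362 * 1000 / 38.580
k = 2.4718 W/(m*K)


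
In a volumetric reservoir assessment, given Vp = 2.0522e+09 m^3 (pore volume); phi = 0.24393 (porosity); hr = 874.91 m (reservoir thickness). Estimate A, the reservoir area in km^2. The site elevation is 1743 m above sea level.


A = Vp / (1e6 * hr * phi)
A = 2.0522e+09 / (1e6 * 874.91 * 0.24393)
A = 9.6159 km^2


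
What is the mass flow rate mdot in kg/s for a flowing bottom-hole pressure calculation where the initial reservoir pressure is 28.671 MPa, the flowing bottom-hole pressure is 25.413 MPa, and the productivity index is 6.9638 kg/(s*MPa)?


mdot = (P_i - P_wf) * PI
mdot = (28.671 - 25.413) * 6.9638
mdot = 22.688 kg/s


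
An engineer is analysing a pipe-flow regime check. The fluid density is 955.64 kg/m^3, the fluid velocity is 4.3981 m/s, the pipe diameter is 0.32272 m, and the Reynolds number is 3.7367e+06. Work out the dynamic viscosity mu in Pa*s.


mu = rho * vel * D / Re
mu = 955.64 * 4.3981 * 0.32272 / 3.7367e+06
mu = 0.00036299 Pa*s


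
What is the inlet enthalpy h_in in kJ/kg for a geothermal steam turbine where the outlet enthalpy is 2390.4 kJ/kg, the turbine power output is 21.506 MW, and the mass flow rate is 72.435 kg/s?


h_in = h_out + P * 1000 / mdot
h_in = 2390.4 + 21.506 * 1000 / 72.435
h_in = 2687.3 kJ/kg


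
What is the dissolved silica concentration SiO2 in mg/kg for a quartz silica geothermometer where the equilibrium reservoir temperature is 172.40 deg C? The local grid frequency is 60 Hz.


SiO2 = 10^(5.19 - 1309/(T_eq + 273.15))
SiO2 = 10^(5.19 - 1309/(172.40 + 273.15))
SiO2 = 178.67 mg/kg


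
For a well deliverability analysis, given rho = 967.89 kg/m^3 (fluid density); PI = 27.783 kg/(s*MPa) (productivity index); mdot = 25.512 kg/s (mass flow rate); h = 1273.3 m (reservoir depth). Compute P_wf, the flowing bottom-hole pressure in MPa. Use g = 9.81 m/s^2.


Step 1: P_i = rho*g*h/1e6 = 967.89*9.81*1273.3/1e6 = 12.08998 MPa
Step 2: P_wf = P_i - mdot/PI = 12.08998 - 25.512/27.783 = 11.172 MPa
P_wf = 11.172 MPa


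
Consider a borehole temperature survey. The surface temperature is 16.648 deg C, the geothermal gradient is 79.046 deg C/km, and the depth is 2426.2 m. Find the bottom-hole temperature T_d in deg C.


T_d = T_surf + grad * d / 1000
T_d = 16.648 + 79.046 * 2426.2 / 1000
T_d = 208.43 deg C


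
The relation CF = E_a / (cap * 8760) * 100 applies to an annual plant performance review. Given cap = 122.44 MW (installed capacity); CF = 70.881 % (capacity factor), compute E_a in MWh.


E_a = CF / 100 * cap * 8760
E_a = 70.881 / 100 * 122.44 * 8760
E_a = 7.6025e+05 MWh


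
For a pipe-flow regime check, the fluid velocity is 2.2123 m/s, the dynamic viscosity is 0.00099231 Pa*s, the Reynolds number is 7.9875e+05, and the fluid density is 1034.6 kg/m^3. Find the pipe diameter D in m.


D = Re * mu / (rho * vel)
D = 7.9875e+05 * 0.00099231 / (1034.6 * 2.2123)
D = 0.34629 m


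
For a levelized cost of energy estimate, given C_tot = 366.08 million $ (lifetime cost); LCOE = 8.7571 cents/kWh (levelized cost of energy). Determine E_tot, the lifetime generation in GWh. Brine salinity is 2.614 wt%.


E_tot = C_tot / LCOE * 100
E_tot = 366.08 / 8.7571 * 100
E_tot = 4180.4 GWh
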